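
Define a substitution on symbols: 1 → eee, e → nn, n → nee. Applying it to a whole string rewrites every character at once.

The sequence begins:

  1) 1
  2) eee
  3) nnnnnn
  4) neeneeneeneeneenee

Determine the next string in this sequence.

Rewriting the 18 symbols of neeneeneeneeneenee one by one yields nee nn nn nee nn nn nee nn nn nee nn nn nee nn nn nee nn nn; concatenated:

neennnnneennnnneennnnneennnnneennnnneennnn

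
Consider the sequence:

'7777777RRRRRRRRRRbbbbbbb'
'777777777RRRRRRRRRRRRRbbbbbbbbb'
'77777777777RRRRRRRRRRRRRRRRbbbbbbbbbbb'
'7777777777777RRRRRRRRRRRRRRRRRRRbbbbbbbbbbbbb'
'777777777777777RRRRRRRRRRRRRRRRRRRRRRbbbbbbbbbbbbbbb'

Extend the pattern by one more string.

Reading off run lengths: 7 runs 7, 9, 11, 13, 15; R runs 10, 13, 16, 19, 22; b runs 7, 9, 11, 13, 15 — each is linear in n, where the shown terms are n = 3, 4, 5, 6, 7.
For the next term, n = 8, so the run lengths are 17, 25, 17.

77777777777777777RRRRRRRRRRRRRRRRRRRRRRRRRbbbbbbbbbbbbbbbbb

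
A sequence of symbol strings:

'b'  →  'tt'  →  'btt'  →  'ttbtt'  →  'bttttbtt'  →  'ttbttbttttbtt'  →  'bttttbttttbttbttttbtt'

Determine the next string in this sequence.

ttbttbttttbttbttttbttttbttbttttbtt

This is a Fibonacci-style word recurrence s(k) = s(k−2)·s(k−1): e.g. b·tt = btt.
Continuing: ttbttbttttbtt · bttttbttttbttbttttbtt gives term 8.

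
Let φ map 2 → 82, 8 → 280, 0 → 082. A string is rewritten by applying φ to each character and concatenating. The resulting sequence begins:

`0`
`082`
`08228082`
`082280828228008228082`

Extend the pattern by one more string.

φ(082280828228008228082) expands symbol-by-symbol to 082 280 82 82 280 082 280 82 280 82 82 280 082 082 280 82 82 280 082 280 82; joining the 21 pieces gives the next term.

0822808282280082280822808282280082082280828228008228082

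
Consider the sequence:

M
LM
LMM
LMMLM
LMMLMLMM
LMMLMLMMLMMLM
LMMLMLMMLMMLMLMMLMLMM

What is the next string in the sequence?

This is a Fibonacci-style word recurrence s(k) = s(k−1)·s(k−2): e.g. LM·M = LMM.
Continuing: LMMLMLMMLMMLMLMMLMLMM · LMMLMLMMLMMLM gives term 8.

LMMLMLMMLMMLMLMMLMLMMLMMLMLMMLMMLM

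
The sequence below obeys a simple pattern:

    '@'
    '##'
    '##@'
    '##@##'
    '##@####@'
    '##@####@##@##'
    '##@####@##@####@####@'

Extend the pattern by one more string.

From term 3 onward, concatenate the last term with the second-to-last: ##·@ = ##@, ##@·## = ##@##, …
Continuing: ##@####@##@####@####@ · ##@####@##@## gives term 8.

##@####@##@####@####@##@####@##@##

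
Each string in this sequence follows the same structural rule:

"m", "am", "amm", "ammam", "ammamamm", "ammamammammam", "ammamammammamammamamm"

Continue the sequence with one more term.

ammamammammamammamammammamammammam

From term 3 onward, concatenate the last term with the second-to-last: am·m = amm, amm·am = ammam, …
Continuing: ammamammammamammamamm · ammamammammam gives term 8.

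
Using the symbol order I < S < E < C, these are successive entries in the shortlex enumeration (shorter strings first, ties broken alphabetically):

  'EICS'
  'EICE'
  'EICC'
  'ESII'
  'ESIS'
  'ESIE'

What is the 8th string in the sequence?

ESSI

Advancing 2 positions from ESIE through ESIE → ESIC reaches term 8.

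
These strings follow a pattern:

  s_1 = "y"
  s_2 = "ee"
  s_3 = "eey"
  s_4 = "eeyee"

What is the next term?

eeyeeeey

This is a Fibonacci-style word recurrence s(k) = s(k−1)·s(k−2): e.g. ee·y = eey.
Continuing: eeyee · eey gives term 5.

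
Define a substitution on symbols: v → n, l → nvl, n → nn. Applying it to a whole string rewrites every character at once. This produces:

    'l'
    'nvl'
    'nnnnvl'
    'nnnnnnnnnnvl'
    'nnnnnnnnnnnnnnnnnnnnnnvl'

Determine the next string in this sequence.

Rewriting the 24 symbols of nnnnnnnnnnnnnnnnnnnnnnvl one by one yields nn nn nn nn nn nn nn nn nn nn nn nn nn nn nn nn nn nn nn nn nn nn n nvl; concatenated:

nnnnnnnnnnnnnnnnnnnnnnnnnnnnnnnnnnnnnnnnnnnnnnvl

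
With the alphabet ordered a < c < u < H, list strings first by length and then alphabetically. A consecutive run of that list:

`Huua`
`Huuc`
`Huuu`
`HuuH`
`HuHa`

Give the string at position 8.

HuHH

Advancing 3 positions from HuHa through HuHa → HuHc → HuHu reaches term 8.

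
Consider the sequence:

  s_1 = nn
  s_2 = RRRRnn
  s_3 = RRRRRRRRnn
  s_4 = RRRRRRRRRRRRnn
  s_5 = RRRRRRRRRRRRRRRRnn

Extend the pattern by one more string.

Each term is the previous one with RRRR prepended.
Applying this once more to RRRRRRRRRRRRRRRRnn:

RRRRRRRRRRRRRRRRRRRRnn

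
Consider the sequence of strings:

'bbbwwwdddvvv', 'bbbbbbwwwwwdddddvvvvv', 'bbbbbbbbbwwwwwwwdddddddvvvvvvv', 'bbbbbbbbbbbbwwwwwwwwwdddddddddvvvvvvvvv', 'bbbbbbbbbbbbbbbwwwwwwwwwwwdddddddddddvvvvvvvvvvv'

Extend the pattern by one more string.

bbbbbbbbbbbbbbbbbbwwwwwwwwwwwwwdddddddddddddvvvvvvvvvvvvv

Term n consists of 3n b's, followed by 2n+1 w's, followed by 2n+1 d's, followed by 2n+1 v's (n = 1, 2, …).
At n = 6 the blocks have lengths 18, 13, 13, 13.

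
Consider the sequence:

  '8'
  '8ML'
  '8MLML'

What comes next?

The strings grow by a fixed suffix ML each time.
Applying this once more to 8MLML:

8MLMLML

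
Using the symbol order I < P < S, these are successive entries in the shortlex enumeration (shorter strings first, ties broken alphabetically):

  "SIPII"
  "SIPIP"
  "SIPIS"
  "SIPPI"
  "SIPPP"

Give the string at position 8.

SIPSP

Advancing 3 positions from SIPPP through SIPPP → SIPPS → SIPSI reaches term 8.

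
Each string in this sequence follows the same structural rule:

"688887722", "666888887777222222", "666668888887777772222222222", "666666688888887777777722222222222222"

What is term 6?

Reading off run lengths: 6 runs 1, 3, 5, 7; 8 runs 4, 5, 6, 7; 7 runs 2, 4, 6, 8; 2 runs 2, 6, 10, 14 — each is linear in n (n = 1, 2, …).
Setting n = 6 gives 11, 9, 12, 22 characters in each block.

666666666668888888887777777777772222222222222222222222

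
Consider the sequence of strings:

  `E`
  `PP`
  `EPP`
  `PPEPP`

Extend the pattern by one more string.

EPPPPEPP

This is a Fibonacci-style word recurrence s(k) = s(k−2)·s(k−1): e.g. E·PP = EPP.
Continuing: EPP · PPEPP gives term 5.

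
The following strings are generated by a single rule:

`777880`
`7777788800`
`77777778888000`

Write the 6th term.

77777777777778888888000000

The n-th term is 2n-1 7's then n 8's then n-1 0's, where the shown terms are n = 2, 3, 4.
For term 6, n = 7, so the run lengths are 13, 7, 6.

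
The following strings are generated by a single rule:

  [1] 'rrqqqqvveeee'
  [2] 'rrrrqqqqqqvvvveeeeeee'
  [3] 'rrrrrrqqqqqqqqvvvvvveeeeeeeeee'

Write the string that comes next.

rrrrrrrrqqqqqqqqqqvvvvvvvveeeeeeeeeeeee

Reading off run lengths: r runs 2, 4, 6; q runs 4, 6, 8; v runs 2, 4, 6; e runs 4, 7, 10 — each is linear in n (n = 1, 2, …).
For the next term, n = 4, so the run lengths are 8, 10, 8, 13.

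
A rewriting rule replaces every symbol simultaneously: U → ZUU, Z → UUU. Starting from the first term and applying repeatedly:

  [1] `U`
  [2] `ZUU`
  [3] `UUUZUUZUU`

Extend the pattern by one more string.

ZUUZUUZUUUUUZUUZUUUUUZUUZUU

Rewriting each symbol of UUUZUUZUU: U→ZUU, U→ZUU, U→ZUU, Z→UUU, U→ZUU, U→ZUU, Z→UUU, U→ZUU, U→ZUU, which concatenates to ZUU ZUU ZUU UUU ZUU ZUU UUU ZUU ZUU.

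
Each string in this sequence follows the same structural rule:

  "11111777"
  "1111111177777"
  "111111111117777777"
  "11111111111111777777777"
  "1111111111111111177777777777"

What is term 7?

Term n consists of 3n-1 1's, followed by 2n-1 7's, where the shown terms are n = 2, 3, 4, 5, 6.
At n = 8 the blocks have lengths 23, 15.

11111111111111111111111777777777777777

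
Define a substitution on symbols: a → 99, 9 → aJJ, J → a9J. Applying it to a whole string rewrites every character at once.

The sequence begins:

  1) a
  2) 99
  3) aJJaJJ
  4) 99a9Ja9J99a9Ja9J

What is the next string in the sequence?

Applying the rule to each of the 16 symbols of 99a9Ja9J99a9Ja9J gives the pieces aJJ aJJ 99 aJJ a9J 99 aJJ a9J aJJ aJJ 99 aJJ a9J 99 aJJ a9J, which concatenate to the answer.

aJJaJJ99aJJa9J99aJJa9JaJJaJJ99aJJa9J99aJJa9J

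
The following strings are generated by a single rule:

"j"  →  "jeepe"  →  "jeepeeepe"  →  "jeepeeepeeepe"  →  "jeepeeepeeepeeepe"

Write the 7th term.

Each term is the previous one with eepe appended.
From jeepeeepeeepeeepe, 2 further steps: jeepeeepeeepeeepe → jeepeeepeeepeeepeeepe → (answer).

jeepeeepeeepeeepeeepeeepe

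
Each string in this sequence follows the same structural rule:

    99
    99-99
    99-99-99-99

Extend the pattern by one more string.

99-99-99-99-99-99-99-99

s(k+1) = s(k)·-·s(k) — each term doubles the last with '-' between the halves.
One more doubling of 99-99-99-99 gives the answer.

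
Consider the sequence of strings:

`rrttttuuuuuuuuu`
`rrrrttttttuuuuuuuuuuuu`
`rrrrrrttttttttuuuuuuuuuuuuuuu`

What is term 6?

rrrrrrrrrrrrttttttttttttttuuuuuuuuuuuuuuuuuuuuuuuu

Each string has the form r^{2n-2} t^{2n} u^{3n+3}, where the shown terms are n = 2, 3, 4.
For term 6, n = 7, so the run lengths are 12, 14, 24.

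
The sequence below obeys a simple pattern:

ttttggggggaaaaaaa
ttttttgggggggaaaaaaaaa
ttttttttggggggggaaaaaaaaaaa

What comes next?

ttttttttttgggggggggaaaaaaaaaaaaa

Each string has the form t^{2n-2} g^{n+3} a^{2n+1}, where the shown terms are n = 3, 4, 5.
At n = 6 the blocks have lengths 10, 9, 13.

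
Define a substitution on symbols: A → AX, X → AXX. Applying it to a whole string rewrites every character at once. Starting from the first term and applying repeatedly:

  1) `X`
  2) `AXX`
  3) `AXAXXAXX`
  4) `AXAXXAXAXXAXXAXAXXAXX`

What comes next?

AXAXXAXAXXAXXAXAXXAXAXXAXXAXAXXAXXAXAXXAXAXXAXXAXAXXAXX

φ(AXAXXAXAXXAXXAXAXXAXX) expands symbol-by-symbol to AX AXX AX AXX AXX AX AXX AX AXX AXX AX AXX AXX AX AXX AX AXX AXX AX AXX AXX; joining the 21 pieces gives the next term.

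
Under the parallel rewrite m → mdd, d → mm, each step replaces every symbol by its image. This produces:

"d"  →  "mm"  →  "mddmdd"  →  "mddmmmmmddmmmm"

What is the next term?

φ(mddmmmmmddmmmm) expands symbol-by-symbol to mdd mm mm mdd mdd mdd mdd mdd mm mm mdd mdd mdd mdd; joining the 14 pieces gives the next term.

mddmmmmmddmddmddmddmddmmmmmddmddmddmdd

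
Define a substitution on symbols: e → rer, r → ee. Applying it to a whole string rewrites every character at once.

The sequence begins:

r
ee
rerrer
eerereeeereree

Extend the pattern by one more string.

Applying the rule to each of the 14 symbols of eerereeeereree gives the pieces rer rer ee rer ee rer rer rer rer ee rer ee rer rer, which concatenate to the answer.

rerrereerereererrerrerrereerereererrer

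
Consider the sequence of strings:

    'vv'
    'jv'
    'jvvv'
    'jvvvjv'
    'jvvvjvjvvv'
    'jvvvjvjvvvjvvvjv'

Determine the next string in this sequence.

From term 3 onward, concatenate the last term with the second-to-last: jv·vv = jvvv, jvvv·jv = jvvvjv, …
The next term joins jvvvjvjvvvjvvvjv and jvvvjvjvvv.

jvvvjvjvvvjvvvjvjvvvjvjvvv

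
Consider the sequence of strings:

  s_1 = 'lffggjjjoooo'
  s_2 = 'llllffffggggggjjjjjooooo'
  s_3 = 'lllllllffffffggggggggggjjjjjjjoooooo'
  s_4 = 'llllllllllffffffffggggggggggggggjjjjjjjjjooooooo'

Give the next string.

Reading off run lengths: l runs 1, 4, 7, 10; f runs 2, 4, 6, 8; g runs 2, 6, 10, 14; j runs 3, 5, 7, 9; o runs 4, 5, 6, 7 — each is linear in n (n = 1, 2, …).
For the next term, n = 5, so the run lengths are 13, 10, 18, 11, 8.

lllllllllllllffffffffffggggggggggggggggggjjjjjjjjjjjoooooooo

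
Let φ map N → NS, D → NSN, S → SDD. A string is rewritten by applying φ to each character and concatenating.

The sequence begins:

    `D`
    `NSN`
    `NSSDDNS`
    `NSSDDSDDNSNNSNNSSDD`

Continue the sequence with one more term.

NSSDDSDDNSNNSNSDDNSNNSNNSSDDNSNSSDDNSNSSDDSDDNSNNSN

φ(NSSDDSDDNSNNSNNSSDD) expands symbol-by-symbol to NS SDD SDD NSN NSN SDD NSN NSN NS SDD NS NS SDD NS NS SDD SDD NSN NSN; joining the 19 pieces gives the next term.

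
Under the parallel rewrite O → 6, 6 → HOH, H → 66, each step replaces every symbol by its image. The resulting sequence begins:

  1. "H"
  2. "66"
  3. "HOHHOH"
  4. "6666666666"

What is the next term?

HOHHOHHOHHOHHOHHOHHOHHOHHOHHOH

Expanding 6666666666: 6→HOH, 6→HOH, 6→HOH, 6→HOH, 6→HOH, 6→HOH, 6→HOH, 6→HOH, 6→HOH, 6→HOH. Concatenated: HOH HOH HOH HOH HOH HOH HOH HOH HOH HOH.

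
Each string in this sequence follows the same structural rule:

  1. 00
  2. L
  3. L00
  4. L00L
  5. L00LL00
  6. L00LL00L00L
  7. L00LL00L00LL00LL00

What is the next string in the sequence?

This is a Fibonacci-style word recurrence s(k) = s(k−1)·s(k−2): e.g. L·00 = L00.
Continuing: L00LL00L00LL00LL00 · L00LL00L00L gives term 8.

L00LL00L00LL00LL00L00LL00L00L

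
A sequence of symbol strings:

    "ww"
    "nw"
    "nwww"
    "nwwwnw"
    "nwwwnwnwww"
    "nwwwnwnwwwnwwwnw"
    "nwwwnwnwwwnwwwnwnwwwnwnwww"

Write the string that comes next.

nwwwnwnwwwnwwwnwnwwwnwnwwwnwwwnwnwwwnwwwnw

From term 3 onward, concatenate the last term with the second-to-last: nw·ww = nwww, nwww·nw = nwwwnw, …
Continuing: nwwwnwnwwwnwwwnwnwwwnwnwww · nwwwnwnwwwnwwwnw gives term 8.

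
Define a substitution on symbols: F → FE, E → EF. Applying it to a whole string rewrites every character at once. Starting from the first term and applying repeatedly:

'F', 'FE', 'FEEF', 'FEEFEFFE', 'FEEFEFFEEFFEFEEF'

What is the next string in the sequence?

Rewriting the 16 symbols of FEEFEFFEEFFEFEEF one by one yields FE EF EF FE EF FE FE EF EF FE FE EF FE EF EF FE; concatenated:

FEEFEFFEEFFEFEEFEFFEFEEFFEEFEFFE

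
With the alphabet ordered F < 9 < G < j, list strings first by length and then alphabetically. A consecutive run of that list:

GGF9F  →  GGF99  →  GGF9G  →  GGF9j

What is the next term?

Treat GGF9j as a base-4 numeral over the given alphabet and add one, carrying through any trailing j's.

GGFGF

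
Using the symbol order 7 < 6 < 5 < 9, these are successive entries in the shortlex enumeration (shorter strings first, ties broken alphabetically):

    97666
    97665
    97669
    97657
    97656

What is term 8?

97697

Advancing 3 positions from 97656 through 97656 → 97655 → 97659 reaches term 8.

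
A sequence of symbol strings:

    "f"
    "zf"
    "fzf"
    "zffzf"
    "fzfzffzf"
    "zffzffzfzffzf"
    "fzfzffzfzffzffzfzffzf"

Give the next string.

Each term (from the third on) is the two preceding terms concatenated in order: term 3 = f·zf = fzf.
So term 8 is zffzffzfzffzf·fzfzffzfzffzffzfzffzf.

zffzffzfzffzffzfzffzfzffzffzfzffzf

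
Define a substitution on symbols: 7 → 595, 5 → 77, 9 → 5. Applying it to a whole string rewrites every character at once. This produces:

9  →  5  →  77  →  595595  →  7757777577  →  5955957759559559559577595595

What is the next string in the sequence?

7757777577595595775777757777577775775955957757777577

Applying the rule to each of the 28 symbols of 5955957759559559559577595595 gives the pieces 77 5 77 77 5 77 595 595 77 5 77 77 5 77 77 5 77 77 5 77 595 595 77 5 77 77 5 77, which concatenate to the answer.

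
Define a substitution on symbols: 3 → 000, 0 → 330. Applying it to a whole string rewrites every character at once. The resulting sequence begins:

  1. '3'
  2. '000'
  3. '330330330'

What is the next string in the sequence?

000000330000000330000000330

Apply φ to 330330330 symbol by symbol: 3→000, 3→000, 0→330, 3→000, 3→000, 0→330, 3→000, 3→000, 0→330; joined: 000 000 330 000 000 330 000 000 330.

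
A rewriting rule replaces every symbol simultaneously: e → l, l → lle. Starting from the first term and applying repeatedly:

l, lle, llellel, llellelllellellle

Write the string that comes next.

φ(llellelllellellle) expands symbol-by-symbol to lle lle l lle lle l lle lle lle l lle lle l lle lle lle l; joining the 17 pieces gives the next term.

llellelllellelllellellelllellelllellellel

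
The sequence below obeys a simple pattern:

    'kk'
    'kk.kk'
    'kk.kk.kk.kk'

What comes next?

kk.kk.kk.kk.kk.kk.kk.kk

Every step duplicates the string with '.' between the halves.
One more doubling of kk.kk.kk.kk gives the answer.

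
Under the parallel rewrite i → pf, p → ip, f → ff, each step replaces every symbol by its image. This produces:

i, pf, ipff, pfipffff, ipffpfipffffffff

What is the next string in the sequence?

pfipffffipffpfipffffffffffffffff

φ(ipffpfipffffffff) expands symbol-by-symbol to pf ip ff ff ip ff pf ip ff ff ff ff ff ff ff ff; joining the 16 pieces gives the next term.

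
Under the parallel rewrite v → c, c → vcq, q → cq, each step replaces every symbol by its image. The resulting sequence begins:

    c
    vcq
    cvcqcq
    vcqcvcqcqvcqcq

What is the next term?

φ(vcqcvcqcqvcqcq) expands symbol-by-symbol to c vcq cq vcq c vcq cq vcq cq c vcq cq vcq cq; joining the 14 pieces gives the next term.

cvcqcqvcqcvcqcqvcqcqcvcqcqvcqcq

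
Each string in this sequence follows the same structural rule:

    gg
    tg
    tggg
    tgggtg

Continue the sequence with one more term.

Each term (from the third on) is the previous term followed by the one before it: term 3 = tg·gg = tggg.
Continuing: tgggtg · tggg gives term 5.

tgggtgtggg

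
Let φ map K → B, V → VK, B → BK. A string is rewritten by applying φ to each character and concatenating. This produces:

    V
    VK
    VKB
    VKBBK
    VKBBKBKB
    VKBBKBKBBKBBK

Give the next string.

φ(VKBBKBKBBKBBK) expands symbol-by-symbol to VK B BK BK B BK B BK BK B BK BK B; joining the 13 pieces gives the next term.

VKBBKBKBBKBBKBKBBKBKB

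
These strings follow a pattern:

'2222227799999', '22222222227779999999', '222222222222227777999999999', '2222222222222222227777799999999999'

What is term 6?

Reading off run lengths: 2 runs 6, 10, 14, 18; 7 runs 2, 3, 4, 5; 9 runs 5, 7, 9, 11 — each is linear in n, where the shown terms are n = 2, 3, 4, 5.
At n = 7 the blocks have lengths 26, 7, 15.

222222222222222222222222227777777999999999999999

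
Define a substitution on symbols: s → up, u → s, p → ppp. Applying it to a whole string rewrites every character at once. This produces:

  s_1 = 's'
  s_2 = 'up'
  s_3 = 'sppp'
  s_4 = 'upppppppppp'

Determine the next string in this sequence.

spppppppppppppppppppppppppppppp

Expanding upppppppppp: u→s, p→ppp, p→ppp, p→ppp, p→ppp, p→ppp, p→ppp, p→ppp, p→ppp, p→ppp, p→ppp. Concatenated: s ppp ppp ppp ppp ppp ppp ppp ppp ppp ppp.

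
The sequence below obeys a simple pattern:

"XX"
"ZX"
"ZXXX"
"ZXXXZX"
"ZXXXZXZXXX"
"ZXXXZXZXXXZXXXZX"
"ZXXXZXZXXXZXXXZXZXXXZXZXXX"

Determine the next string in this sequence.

ZXXXZXZXXXZXXXZXZXXXZXZXXXZXXXZXZXXXZXXXZX

From term 3 onward, concatenate the last term with the second-to-last: ZX·XX = ZXXX, ZXXX·ZX = ZXXXZX, …
Continuing: ZXXXZXZXXXZXXXZXZXXXZXZXXX · ZXXXZXZXXXZXXXZX gives term 8.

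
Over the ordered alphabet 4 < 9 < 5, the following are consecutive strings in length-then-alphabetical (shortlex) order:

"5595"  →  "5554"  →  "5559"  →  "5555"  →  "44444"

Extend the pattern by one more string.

Find the rightmost character of 44444 below 5, bump it to the next letter, and reset everything to its right to 4.

44449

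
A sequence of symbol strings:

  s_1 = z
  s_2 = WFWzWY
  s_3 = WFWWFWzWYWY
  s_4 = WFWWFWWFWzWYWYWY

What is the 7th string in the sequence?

Each term wraps the previous one in WFW on the left and WY on the right.
From WFWWFWWFWzWYWYWY, 3 further steps: WFWWFWWFWzWYWYWY → WFWWFWWFWWFWzWYWYWYWY → WFWWFWWFWWFWWFWzWYWYWYWYWY → (answer).

WFWWFWWFWWFWWFWWFWzWYWYWYWYWYWY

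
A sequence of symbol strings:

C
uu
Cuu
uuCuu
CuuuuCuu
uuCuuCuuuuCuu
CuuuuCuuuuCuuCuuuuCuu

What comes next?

uuCuuCuuuuCuuCuuuuCuuuuCuuCuuuuCuu

From term 3 onward, concatenate the second-to-last term with the last: C·uu = Cuu, uu·Cuu = uuCuu, …
The next term joins uuCuuCuuuuCuu and CuuuuCuuuuCuuCuuuuCuu.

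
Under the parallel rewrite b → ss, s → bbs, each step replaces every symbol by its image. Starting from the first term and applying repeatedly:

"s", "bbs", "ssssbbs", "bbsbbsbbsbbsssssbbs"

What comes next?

ssssbbsssssbbsssssbbsssssbbsbbsbbsbbsbbsssssbbs

φ(bbsbbsbbsbbsssssbbs) expands symbol-by-symbol to ss ss bbs ss ss bbs ss ss bbs ss ss bbs bbs bbs bbs bbs ss ss bbs; joining the 19 pieces gives the next term.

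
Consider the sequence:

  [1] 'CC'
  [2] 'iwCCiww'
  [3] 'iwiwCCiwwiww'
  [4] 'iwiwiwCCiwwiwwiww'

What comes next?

Every step adds iw to the front and iww to the end of the previous string.
So the next term is iw·iwiwiwCCiwwiwwiww·iww.

iwiwiwiwCCiwwiwwiwwiww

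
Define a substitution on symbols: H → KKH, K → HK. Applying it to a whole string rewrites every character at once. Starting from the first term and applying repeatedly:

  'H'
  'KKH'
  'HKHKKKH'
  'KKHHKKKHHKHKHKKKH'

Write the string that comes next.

HKHKKKHKKHHKHKHKKKHKKHHKKKHHKKKHHKHKHKKKH

φ(KKHHKKKHHKHKHKKKH) expands symbol-by-symbol to HK HK KKH KKH HK HK HK KKH KKH HK KKH HK KKH HK HK HK KKH; joining the 17 pieces gives the next term.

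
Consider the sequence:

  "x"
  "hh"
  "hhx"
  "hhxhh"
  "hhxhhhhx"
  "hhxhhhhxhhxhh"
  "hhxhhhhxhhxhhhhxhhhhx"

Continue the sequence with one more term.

hhxhhhhxhhxhhhhxhhhhxhhxhhhhxhhxhh

From term 3 onward, concatenate the last term with the second-to-last: hh·x = hhx, hhx·hh = hhxhh, …
So term 8 is hhxhhhhxhhxhhhhxhhhhx·hhxhhhhxhhxhh.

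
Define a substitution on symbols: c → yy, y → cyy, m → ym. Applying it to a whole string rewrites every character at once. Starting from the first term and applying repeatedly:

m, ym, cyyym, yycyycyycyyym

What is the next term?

Rewriting the 13 symbols of yycyycyycyyym one by one yields cyy cyy yy cyy cyy yy cyy cyy yy cyy cyy cyy ym; concatenated:

cyycyyyycyycyyyycyycyyyycyycyycyyym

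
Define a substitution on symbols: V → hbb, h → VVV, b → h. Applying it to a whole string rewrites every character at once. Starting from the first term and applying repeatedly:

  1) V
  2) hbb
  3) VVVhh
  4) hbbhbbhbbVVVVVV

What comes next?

φ(hbbhbbhbbVVVVVV) expands symbol-by-symbol to VVV h h VVV h h VVV h h hbb hbb hbb hbb hbb hbb; joining the 15 pieces gives the next term.

VVVhhVVVhhVVVhhhbbhbbhbbhbbhbbhbb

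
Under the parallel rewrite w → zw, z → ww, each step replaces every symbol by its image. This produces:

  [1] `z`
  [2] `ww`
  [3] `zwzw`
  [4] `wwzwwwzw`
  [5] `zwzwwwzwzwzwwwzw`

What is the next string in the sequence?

wwzwwwzwzwzwwwzwwwzwwwzwzwzwwwzw

Applying the rule to each of the 16 symbols of zwzwwwzwzwzwwwzw gives the pieces ww zw ww zw zw zw ww zw ww zw ww zw zw zw ww zw, which concatenate to the answer.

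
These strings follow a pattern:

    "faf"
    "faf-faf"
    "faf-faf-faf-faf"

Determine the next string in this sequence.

Every step duplicates the string with '-' between the halves.
One more doubling of faf-faf-faf-faf gives the answer.

faf-faf-faf-faf-faf-faf-faf-faf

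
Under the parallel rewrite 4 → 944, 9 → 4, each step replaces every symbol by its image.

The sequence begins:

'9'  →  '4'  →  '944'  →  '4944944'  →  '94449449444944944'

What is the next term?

49449449444944944494494494449449444944944

Replace each of the 17 characters of 94449449444944944 in place — 4 944 944 944 4 944 944 4 944 944 944 4 944 944 4 944 944 — and concatenate.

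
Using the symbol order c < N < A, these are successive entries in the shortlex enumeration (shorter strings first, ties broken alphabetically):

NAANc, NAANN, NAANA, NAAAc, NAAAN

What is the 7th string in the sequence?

Advancing 2 positions from NAAAN through NAAAN → NAAAA reaches term 7.

Acccc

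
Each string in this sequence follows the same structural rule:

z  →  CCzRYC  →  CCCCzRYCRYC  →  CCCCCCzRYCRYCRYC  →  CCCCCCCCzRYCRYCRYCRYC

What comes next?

Every step adds CC to the front and RYC to the end of the previous string.
Applying this once more to CCCCCCCCzRYCRYCRYCRYC:

CCCCCCCCCCzRYCRYCRYCRYCRYC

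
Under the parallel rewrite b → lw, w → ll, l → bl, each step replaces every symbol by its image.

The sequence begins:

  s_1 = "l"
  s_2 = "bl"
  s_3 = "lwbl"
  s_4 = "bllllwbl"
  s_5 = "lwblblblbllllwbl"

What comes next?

bllllwbllwbllwbllwblblblbllllwbl

φ(lwblblblbllllwbl) expands symbol-by-symbol to bl ll lw bl lw bl lw bl lw bl bl bl bl ll lw bl; joining the 16 pieces gives the next term.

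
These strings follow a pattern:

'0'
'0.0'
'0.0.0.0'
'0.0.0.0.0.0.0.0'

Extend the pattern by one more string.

0.0.0.0.0.0.0.0.0.0.0.0.0.0.0.0

s(k+1) = s(k)·.·s(k) — each term doubles the last with '.' between the halves.
One more doubling of 0.0.0.0.0.0.0.0 gives the answer.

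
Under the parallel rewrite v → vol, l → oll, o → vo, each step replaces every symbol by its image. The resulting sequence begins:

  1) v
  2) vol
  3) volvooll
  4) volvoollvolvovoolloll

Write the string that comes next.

volvoollvolvovoollollvolvoollvolvovolvovoollollvoolloll

Applying the rule to each of the 21 symbols of volvoollvolvovoolloll gives the pieces vol vo oll vol vo vo oll oll vol vo oll vol vo vol vo vo oll oll vo oll oll, which concatenate to the answer.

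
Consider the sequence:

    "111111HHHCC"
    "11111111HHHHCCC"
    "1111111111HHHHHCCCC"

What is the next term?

111111111111HHHHHHCCCCC

Term n consists of 2n 1's, followed by n H's, followed by n-1 C's, where the shown terms are n = 3, 4, 5.
Setting n = 6 gives 12, 6, 5 characters in each block.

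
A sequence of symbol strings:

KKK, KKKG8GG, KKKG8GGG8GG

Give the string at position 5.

Each term is the previous one with G8GG appended.
From KKKG8GGG8GG, 2 further steps: KKKG8GGG8GG → KKKG8GGG8GGG8GG → (answer).

KKKG8GGG8GGG8GGG8GG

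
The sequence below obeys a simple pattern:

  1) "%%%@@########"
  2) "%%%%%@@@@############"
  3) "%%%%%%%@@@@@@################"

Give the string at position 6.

The n-th term is 2n-1 %'s then 2n-2 @'s then 4n #'s, where the shown terms are n = 2, 3, 4.
At n = 7 the blocks have lengths 13, 12, 28.

%%%%%%%%%%%%%@@@@@@@@@@@@############################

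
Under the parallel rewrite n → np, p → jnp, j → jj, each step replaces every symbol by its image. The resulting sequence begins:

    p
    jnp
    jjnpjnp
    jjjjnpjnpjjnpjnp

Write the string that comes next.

Replace each of the 16 characters of jjjjnpjnpjjnpjnp in place — jj jj jj jj np jnp jj np jnp jj jj np jnp jj np jnp — and concatenate.

jjjjjjjjnpjnpjjnpjnpjjjjnpjnpjjnpjnp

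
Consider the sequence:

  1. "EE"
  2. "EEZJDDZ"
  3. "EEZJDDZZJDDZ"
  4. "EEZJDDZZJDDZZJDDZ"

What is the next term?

Each term is the previous one with ZJDDZ appended.
Applying this once more to EEZJDDZZJDDZZJDDZ:

EEZJDDZZJDDZZJDDZZJDDZ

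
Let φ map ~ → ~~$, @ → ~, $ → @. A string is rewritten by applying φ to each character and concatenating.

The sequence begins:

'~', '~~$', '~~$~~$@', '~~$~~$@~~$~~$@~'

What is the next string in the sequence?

~~$~~$@~~$~~$@~~~$~~$@~~$~~$@~~~$

φ(~~$~~$@~~$~~$@~) expands symbol-by-symbol to ~~$ ~~$ @ ~~$ ~~$ @ ~ ~~$ ~~$ @ ~~$ ~~$ @ ~ ~~$; joining the 15 pieces gives the next term.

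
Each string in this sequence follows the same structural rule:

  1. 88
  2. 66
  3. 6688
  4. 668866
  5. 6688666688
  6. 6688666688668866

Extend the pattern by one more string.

66886666886688666688666688

This is a Fibonacci-style word recurrence s(k) = s(k−1)·s(k−2): e.g. 66·88 = 6688.
So term 7 is 6688666688668866·6688666688.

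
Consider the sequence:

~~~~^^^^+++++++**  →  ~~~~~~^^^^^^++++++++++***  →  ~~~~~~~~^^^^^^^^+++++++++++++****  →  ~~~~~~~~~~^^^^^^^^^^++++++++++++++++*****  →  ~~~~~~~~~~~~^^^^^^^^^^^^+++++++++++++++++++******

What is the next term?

The n-th term is 2n ~'s then 2n ^'s then 3n+1 +'s then n *'s, where the shown terms are n = 2, 3, 4, 5, 6.
For the next term, n = 7, so the run lengths are 14, 14, 22, 7.

~~~~~~~~~~~~~~^^^^^^^^^^^^^^++++++++++++++++++++++*******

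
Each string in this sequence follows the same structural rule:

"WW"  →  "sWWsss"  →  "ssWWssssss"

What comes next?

sssWWsssssssss

Every step adds s to the front and sss to the end of the previous string.
So the next term is s·ssWWssssss·sss.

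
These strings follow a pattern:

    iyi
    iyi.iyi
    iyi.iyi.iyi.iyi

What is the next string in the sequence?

Each string is two copies of the previous one joined by '.'.
So the next term is two copies of iyi.iyi.iyi.iyi with '.' between the halves.

iyi.iyi.iyi.iyi.iyi.iyi.iyi.iyi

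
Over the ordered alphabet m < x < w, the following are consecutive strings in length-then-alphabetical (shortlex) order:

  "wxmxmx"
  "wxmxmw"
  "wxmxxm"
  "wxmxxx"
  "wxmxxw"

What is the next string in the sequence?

wxmxwm

Find the rightmost character of wxmxxw below w, bump it to the next letter, and reset everything to its right to m.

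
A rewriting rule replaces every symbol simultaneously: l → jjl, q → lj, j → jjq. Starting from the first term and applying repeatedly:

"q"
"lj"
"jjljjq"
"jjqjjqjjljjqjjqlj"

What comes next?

Replace each of the 17 characters of jjqjjqjjljjqjjqlj in place — jjq jjq lj jjq jjq lj jjq jjq jjl jjq jjq lj jjq jjq lj jjl jjq — and concatenate.

jjqjjqljjjqjjqljjjqjjqjjljjqjjqljjjqjjqljjjljjq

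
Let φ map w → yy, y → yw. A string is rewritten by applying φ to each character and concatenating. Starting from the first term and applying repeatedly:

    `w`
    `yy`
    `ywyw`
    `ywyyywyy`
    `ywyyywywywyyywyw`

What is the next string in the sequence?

Replace each of the 16 characters of ywyyywywywyyywyw in place — yw yy yw yw yw yy yw yy yw yy yw yw yw yy yw yy — and concatenate.

ywyyywywywyyywyyywyyywywywyyywyy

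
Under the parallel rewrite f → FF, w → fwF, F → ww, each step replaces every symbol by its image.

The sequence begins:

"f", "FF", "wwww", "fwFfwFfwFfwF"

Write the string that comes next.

Apply φ to fwFfwFfwFfwF symbol by symbol: f→FF, w→fwF, F→ww, f→FF, w→fwF, F→ww, f→FF, w→fwF, F→ww, f→FF, w→fwF, F→ww; joined: FF fwF ww FF fwF ww FF fwF ww FF fwF ww.

FFfwFwwFFfwFwwFFfwFwwFFfwFww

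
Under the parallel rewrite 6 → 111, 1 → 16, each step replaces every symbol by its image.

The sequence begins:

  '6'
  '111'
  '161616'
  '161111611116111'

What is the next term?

161111616161611116161616111161616

φ(161111611116111) expands symbol-by-symbol to 16 111 16 16 16 16 111 16 16 16 16 111 16 16 16; joining the 15 pieces gives the next term.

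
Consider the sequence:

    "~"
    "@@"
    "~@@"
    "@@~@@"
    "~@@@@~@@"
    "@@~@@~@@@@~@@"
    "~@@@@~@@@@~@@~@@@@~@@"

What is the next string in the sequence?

@@~@@~@@@@~@@~@@@@~@@@@~@@~@@@@~@@

Each term (from the third on) is the two preceding terms concatenated in order: term 3 = ~·@@ = ~@@.
So term 8 is @@~@@~@@@@~@@·~@@@@~@@@@~@@~@@@@~@@.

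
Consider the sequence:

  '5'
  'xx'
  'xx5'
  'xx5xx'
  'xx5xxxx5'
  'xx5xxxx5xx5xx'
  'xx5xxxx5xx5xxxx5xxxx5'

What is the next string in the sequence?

xx5xxxx5xx5xxxx5xxxx5xx5xxxx5xx5xx

Each term (from the third on) is the previous term followed by the one before it: term 3 = xx·5 = xx5.
Continuing: xx5xxxx5xx5xxxx5xxxx5 · xx5xxxx5xx5xx gives term 8.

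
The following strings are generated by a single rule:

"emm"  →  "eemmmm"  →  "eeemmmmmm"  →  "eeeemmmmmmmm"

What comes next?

eeeeemmmmmmmmmm

Term n consists of n e's, followed by 2n m's (n = 1, 2, …).
At n = 5 the blocks have lengths 5, 10.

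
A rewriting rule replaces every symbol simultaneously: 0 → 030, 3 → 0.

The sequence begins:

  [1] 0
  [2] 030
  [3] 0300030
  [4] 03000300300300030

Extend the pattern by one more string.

Applying the rule to each of the 17 symbols of 03000300300300030 gives the pieces 030 0 030 030 030 0 030 030 0 030 030 0 030 030 030 0 030, which concatenate to the answer.

03000300300300030030003003000300300300030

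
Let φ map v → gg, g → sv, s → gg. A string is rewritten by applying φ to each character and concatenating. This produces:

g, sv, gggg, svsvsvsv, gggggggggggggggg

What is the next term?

Applying the rule to each of the 16 symbols of gggggggggggggggg gives the pieces sv sv sv sv sv sv sv sv sv sv sv sv sv sv sv sv, which concatenate to the answer.

svsvsvsvsvsvsvsvsvsvsvsvsvsvsvsv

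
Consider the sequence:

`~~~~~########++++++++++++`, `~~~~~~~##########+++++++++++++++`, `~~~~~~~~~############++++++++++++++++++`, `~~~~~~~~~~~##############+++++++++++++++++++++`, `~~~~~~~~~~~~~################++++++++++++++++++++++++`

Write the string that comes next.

~~~~~~~~~~~~~~~##################+++++++++++++++++++++++++++

The n-th term is 2n-1 ~'s then 2n+2 #'s then 3n+3 +'s, where the shown terms are n = 3, 4, 5, 6, 7.
Setting n = 8 gives 15, 18, 27 characters in each block.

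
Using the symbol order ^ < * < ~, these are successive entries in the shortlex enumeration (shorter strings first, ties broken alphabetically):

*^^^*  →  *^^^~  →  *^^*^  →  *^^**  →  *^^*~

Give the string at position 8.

*^^~~

Stepping forward 3 times from *^^*~: *^^*~ → *^^~^ → *^^~*, then the target.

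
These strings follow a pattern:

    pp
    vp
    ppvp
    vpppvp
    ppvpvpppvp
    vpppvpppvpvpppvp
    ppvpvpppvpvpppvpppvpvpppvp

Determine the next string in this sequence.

Each term (from the third on) is the two preceding terms concatenated in order: term 3 = pp·vp = ppvp.
So term 8 is vpppvpppvpvpppvp·ppvpvpppvpvpppvpppvpvpppvp.

vpppvpppvpvpppvpppvpvpppvpvpppvpppvpvpppvp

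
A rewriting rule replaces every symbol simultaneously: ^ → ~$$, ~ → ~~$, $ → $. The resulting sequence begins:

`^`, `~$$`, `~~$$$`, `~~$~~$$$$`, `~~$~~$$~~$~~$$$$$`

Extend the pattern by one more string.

~~$~~$$~~$~~$$$~~$~~$$~~$~~$$$$$$

Applying the rule to each of the 17 symbols of ~~$~~$$~~$~~$$$$$ gives the pieces ~~$ ~~$ $ ~~$ ~~$ $ $ ~~$ ~~$ $ ~~$ ~~$ $ $ $ $ $, which concatenate to the answer.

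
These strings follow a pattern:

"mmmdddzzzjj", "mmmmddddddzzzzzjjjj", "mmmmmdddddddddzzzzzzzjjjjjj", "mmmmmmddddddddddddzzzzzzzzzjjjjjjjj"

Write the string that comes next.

mmmmmmmdddddddddddddddzzzzzzzzzzzjjjjjjjjjj

Term n consists of n+2 m's, followed by 3n d's, followed by 2n+1 z's, followed by 2n j's (n = 1, 2, …).
Setting n = 5 gives 7, 15, 11, 10 characters in each block.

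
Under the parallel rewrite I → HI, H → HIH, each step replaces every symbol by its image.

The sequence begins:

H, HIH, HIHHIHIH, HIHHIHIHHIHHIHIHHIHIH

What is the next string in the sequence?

Applying the rule to each of the 21 symbols of HIHHIHIHHIHHIHIHHIHIH gives the pieces HIH HI HIH HIH HI HIH HI HIH HIH HI HIH HIH HI HIH HI HIH HIH HI HIH HI HIH, which concatenate to the answer.

HIHHIHIHHIHHIHIHHIHIHHIHHIHIHHIHHIHIHHIHIHHIHHIHIHHIHIH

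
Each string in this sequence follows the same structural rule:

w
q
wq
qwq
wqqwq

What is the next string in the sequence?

Each term (from the third on) is the two preceding terms concatenated in order: term 3 = w·q = wq.
The next term joins qwq and wqqwq.

qwqwqqwq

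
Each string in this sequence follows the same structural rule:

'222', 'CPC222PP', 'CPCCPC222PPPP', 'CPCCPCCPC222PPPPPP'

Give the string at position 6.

CPCCPCCPCCPCCPC222PPPPPPPPPP

Each term wraps the previous one in CPC on the left and PP on the right.
From CPCCPCCPC222PPPPPP, 2 further steps: CPCCPCCPC222PPPPPP → CPCCPCCPCCPC222PPPPPPPP → (answer).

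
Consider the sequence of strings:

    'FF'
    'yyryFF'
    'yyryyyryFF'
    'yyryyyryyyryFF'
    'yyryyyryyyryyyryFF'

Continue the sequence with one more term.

The strings grow by a fixed prefix yyry each time.
One more step from yyryyyryyyryyyryFF gives the answer.

yyryyyryyyryyyryyyryFF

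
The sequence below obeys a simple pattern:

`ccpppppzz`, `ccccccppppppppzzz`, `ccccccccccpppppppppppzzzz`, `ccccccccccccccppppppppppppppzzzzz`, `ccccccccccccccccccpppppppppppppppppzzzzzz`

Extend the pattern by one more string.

The n-th term is 4n-2 c's then 3n+2 p's then n+1 z's (n = 1, 2, …).
For the next term, n = 6, so the run lengths are 22, 20, 7.

ccccccccccccccccccccccppppppppppppppppppppzzzzzzz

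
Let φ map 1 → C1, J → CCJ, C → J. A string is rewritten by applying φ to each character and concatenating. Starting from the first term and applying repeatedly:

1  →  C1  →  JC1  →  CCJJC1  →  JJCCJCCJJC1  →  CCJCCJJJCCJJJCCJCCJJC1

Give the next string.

JJCCJJJCCJCCJCCJJJCCJCCJCCJJJCCJJJCCJCCJJC1

Applying the rule to each of the 22 symbols of CCJCCJJJCCJJJCCJCCJJC1 gives the pieces J J CCJ J J CCJ CCJ CCJ J J CCJ CCJ CCJ J J CCJ J J CCJ CCJ J C1, which concatenate to the answer.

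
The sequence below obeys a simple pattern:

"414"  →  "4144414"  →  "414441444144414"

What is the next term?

s(k+1) = s(k)·4·s(k) — each term doubles the last with '4' between the halves.
One more doubling of 414441444144414 gives the answer.

4144414441444144414441444144414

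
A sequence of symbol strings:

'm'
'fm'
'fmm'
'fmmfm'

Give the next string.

fmmfmfmm

Each term (from the third on) is the previous term followed by the one before it: term 3 = fm·m = fmm.
The next term joins fmmfm and fmm.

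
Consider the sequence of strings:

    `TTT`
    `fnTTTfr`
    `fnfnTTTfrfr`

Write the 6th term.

fnfnfnfnfnTTTfrfrfrfrfr

Every step adds fn to the front and fr to the end of the previous string.
From fnfnTTTfrfr, 3 further steps: fnfnTTTfrfr → fnfnfnTTTfrfrfr → fnfnfnfnTTTfrfrfrfr → (answer).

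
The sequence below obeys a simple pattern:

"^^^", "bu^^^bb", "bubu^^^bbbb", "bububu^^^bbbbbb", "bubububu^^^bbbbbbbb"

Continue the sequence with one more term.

bububububu^^^bbbbbbbbbb

Every step adds bu to the front and bb to the end of the previous string.
So the next term is bu·bubububu^^^bbbbbbbb·bb.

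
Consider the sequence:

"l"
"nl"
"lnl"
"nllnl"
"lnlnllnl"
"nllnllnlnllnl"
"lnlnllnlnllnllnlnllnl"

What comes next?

This is a Fibonacci-style word recurrence s(k) = s(k−2)·s(k−1): e.g. l·nl = lnl.
Continuing: nllnllnlnllnl · lnlnllnlnllnllnlnllnl gives term 8.

nllnllnlnllnllnlnllnlnllnllnlnllnl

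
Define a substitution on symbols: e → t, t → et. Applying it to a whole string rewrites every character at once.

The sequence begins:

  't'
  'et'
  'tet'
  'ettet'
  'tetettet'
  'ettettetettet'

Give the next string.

Applying the rule to each of the 13 symbols of ettettetettet gives the pieces t et et t et et t et t et et t et, which concatenate to the answer.

tetettetettettetettet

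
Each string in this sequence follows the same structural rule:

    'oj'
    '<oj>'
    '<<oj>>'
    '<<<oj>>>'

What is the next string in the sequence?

<<<<oj>>>>

Every step adds < to the front and > to the end of the previous string.
So the next term is <·<<<oj>>>·>.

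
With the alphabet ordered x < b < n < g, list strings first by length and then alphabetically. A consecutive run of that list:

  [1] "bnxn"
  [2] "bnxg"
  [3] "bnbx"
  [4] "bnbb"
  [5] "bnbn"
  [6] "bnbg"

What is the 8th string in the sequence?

Continuing the enumeration 2 steps past bnbg: bnbg → bnnx → (answer).

bnnb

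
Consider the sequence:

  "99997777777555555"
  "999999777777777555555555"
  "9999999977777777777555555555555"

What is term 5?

999999999999777777777777777555555555555555555

Reading off run lengths: 9 runs 4, 6, 8; 7 runs 7, 9, 11; 5 runs 6, 9, 12 — each is linear in n, where the shown terms are n = 2, 3, 4.
For term 5, n = 6, so the run lengths are 12, 15, 18.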